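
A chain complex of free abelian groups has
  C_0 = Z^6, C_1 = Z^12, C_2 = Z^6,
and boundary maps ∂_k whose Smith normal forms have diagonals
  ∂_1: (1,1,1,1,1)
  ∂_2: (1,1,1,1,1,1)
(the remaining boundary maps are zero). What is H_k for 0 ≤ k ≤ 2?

H_0: b_0 = 6 − 0 − 5 = 1; torsion from ∂_1 factors > 1: none. So H_0 = Z.
H_1: b_1 = 12 − 5 − 6 = 1; torsion from ∂_2 factors > 1: none. So H_1 = Z.
H_2: b_2 = 6 − 6 − 0 = 0; torsion from ∂_3 factors > 1: none. So H_2 = 0.

H_0 = Z,  H_1 = Z,  H_2 = 0.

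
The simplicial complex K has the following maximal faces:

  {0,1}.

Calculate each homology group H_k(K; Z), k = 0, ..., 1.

We work with the vertex ordering 0 < 1. The simplices of K, each written with vertices in increasing order, are:

  0-simplices (2): [0], [1]
  1-simplices (1): [0,1]

Hence C_0 ≅ Z^2, C_1 ≅ Z^1.

The boundary map ∂_1: C_1 → C_0 maps an edge to its endpoints' difference, ∂[p,q] = q − p. For instance
  ∂[0,1] = [1] − [0].
The 2×1 boundary matrix has rank 1 and Smith normal form diag(1).

Reading off H_k = ker ∂_k / im ∂_{k+1}:

  H_0: rank C_0 − rank ∂_1 = 2 − 1 = 1, and the invariant factors of ∂_1 are all 1, so H_0 = Z.
  H_1: rank ker ∂_1 − rank ∂_2 = (1 − 1) − 0 = 0, and there is no ∂_2, so H_1 = 0.

As a check, the Euler characteristic is 2 − 1 = 1, which agrees with 1 − 0 = 1.

H_0 ≅ Z,  H_1 = 0.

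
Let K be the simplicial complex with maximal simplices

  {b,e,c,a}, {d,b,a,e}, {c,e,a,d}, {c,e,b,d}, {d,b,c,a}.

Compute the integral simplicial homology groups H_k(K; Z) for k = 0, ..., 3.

H_0 ≅ Z,  H_1 = 0,  H_2 = 0,  H_3 ≅ Z.

We work with the vertex ordering a < b < c < d < e. The simplices of K, each written with vertices in increasing order, are:

  0-simplices (5): a, b, c, d, e
  1-simplices (10): ab, ac, ad, ae, bc, bd, be, cd, ce, de
  2-simplices (10): abc, abd, abe, acd, ace, ade, bcd, bce, bde, cde
  3-simplices (5): abcd, abce, abde, acde, bcde

giving chain groups C_0 ≅ Z^5, C_1 ≅ Z^10, C_2 ≅ Z^10, C_3 ≅ Z^5.

Boundary ∂_1: C_1 → C_0 maps an edge to its endpoints' difference, ∂[p,q] = q − p.
The 5×10 boundary matrix has rank 4 and Smith normal form diag(1,1,1,1).

The boundary map ∂_2: C_2 → C_1 acts by ∂[p,q,r] = [q,r] − [p,r] + [p,q]. For instance
  ∂abd = bd − ad + ab,
  ∂acd = cd − ad + ac.
This gives a 10×10 integer matrix of rank 6; reducing to Smith normal form yields diagonal entries (1,1,1,1,1,1).

The boundary map ∂_3: C_3 → C_2 sends each 3-simplex σ to the alternating sum Σ_i (−1)^i (σ with its i-th vertex removed). For instance
  ∂acde = cde − ade + ace − acd,
  ∂abcd = bcd − acd + abd − abc.
The resulting 10×5 matrix has rank 4, and its Smith normal form has invariant factors (1,1,1,1).

Now H_k = ker ∂_k / im ∂_{k+1}, so:

  H_0: rank C_0 − rank ∂_1 = 5 − 4 = 1, and the invariant factors of ∂_1 are all 1, so H_0 = Z.
  H_1: rank ker ∂_1 − rank ∂_2 = (10 − 4) − 6 = 0, and the invariant factors of ∂_2 are all 1, so H_1 = 0.
  H_2: rank ker ∂_2 − rank ∂_3 = (10 − 6) − 4 = 0, and the invariant factors of ∂_3 are all 1, so H_2 = 0.
  H_3: rank ker ∂_3 − rank ∂_4 = (5 − 4) − 0 = 1, and there is no ∂_4, so H_3 = Z.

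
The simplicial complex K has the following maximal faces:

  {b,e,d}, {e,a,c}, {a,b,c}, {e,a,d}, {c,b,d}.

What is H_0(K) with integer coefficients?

H_0 = Z.

K has 5 vertices, 10 edges, 5 triangles.
rank ∂_0 = 0, rank ∂_1 = 4 ⇒ b_0 = 5 − 0 − 4 = 1; all invariant factors of ∂_1 are 1 so no torsion. So H_0 = Z.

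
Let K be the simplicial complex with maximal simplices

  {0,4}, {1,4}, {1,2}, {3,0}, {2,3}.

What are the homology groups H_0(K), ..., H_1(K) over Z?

Take the total order 0 < 1 < 2 < 3 < 4 on the vertex set. Then K (dimension 1) consists of the simplices:

  0-simplices (5): [0], [1], [2], [3], [4]
  1-simplices (5): [0,3], [0,4], [1,2], [1,4], [2,3]

Hence C_0 ≅ Z^5, C_1 ≅ Z^5.

The boundary map ∂_1: C_1 → C_0 is given by ∂[p,q] = [q] − [p]. For instance
  ∂[0,4] = [4] − [0].
This gives a 5×5 integer matrix of rank 4; reducing to Smith normal form yields diagonal entries (1,1,1,1).

Reading off H_k = ker ∂_k / im ∂_{k+1}:

  H_0: rank C_0 − rank ∂_1 = 5 − 4 = 1, and the invariant factors of ∂_1 are all 1, so H_0 ≅ Z.
  H_1: rank ker ∂_1 − rank ∂_2 = (5 − 4) − 0 = 1, and there is no ∂_2, so H_1 ≅ Z.

H_0 ≅ Z,  H_1 ≅ Z.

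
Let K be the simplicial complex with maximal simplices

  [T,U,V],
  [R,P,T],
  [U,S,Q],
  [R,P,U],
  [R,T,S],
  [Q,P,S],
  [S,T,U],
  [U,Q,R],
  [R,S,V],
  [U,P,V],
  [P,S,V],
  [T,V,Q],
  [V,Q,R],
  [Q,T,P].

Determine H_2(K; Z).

Fix the vertex order P < Q < R < S < T < U < V and write every simplex with vertices in increasing order. Then dim K = 2 and the simplices of K are:

  0-simplices (7): P, Q, R, S, T, U, V
  1-simplices (21): PQ, PR, PS, PT, PU, PV, QR, QS, QT, QU, QV, RS, RT, RU, RV, ST, SU, SV, TU, TV, UV
  2-simplices (14): PQS, PQT, PRT, PRU, PSV, PUV, QRU, QRV, QSU, QTV, RST, RSV, STU, TUV

Hence C_0 ≅ Z^7, C_1 ≅ Z^21, C_2 ≅ Z^14.

Boundary ∂_1: C_1 → C_0 is given by ∂[p,q] = [q] − [p].
This gives a 7×21 integer matrix of rank 6; reducing to Smith normal form yields diagonal entries (1,1,1,1,1,1).

Boundary ∂_2: C_2 → C_1 maps a triangle to the signed sum of its edges. For instance
  ∂PRU = RU − PU + PR,
  ∂RSV = SV − RV + RS.
The 21×14 boundary matrix has rank 13 and Smith normal form diag(1,1,1,1,1,1,1,1,1,1,1,1,1).

Computing H_k = (kernel of ∂_k) / (image of ∂_{k+1}):

  H_2: rank ker ∂_2 − rank ∂_3 = (14 − 13) − 0 = 1, and there is no ∂_3, so H_2 = Z.

H_2 = Z.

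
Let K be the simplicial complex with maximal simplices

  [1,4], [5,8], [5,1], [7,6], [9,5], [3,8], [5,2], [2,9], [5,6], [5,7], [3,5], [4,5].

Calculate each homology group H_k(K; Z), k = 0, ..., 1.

H_0 = Z,  H_1 = Z^4.

K has 9 vertices, 12 edges.
rank ∂_0 = 0, rank ∂_1 = 8 ⇒ b_0 = 9 − 0 − 8 = 1; all invariant factors of ∂_1 are 1 so no torsion. So H_0 = Z.
rank ∂_1 = 8, rank ∂_2 = 0 ⇒ b_1 = 12 − 8 − 0 = 4. So H_1 = Z^4.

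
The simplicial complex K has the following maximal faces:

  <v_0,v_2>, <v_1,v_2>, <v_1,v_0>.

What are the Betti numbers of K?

Take the total order v_0 < v_1 < v_2 on the vertex set. Then K (dimension 1) consists of the simplices:

  0-simplices (3): [v_0], [v_1], [v_2]
  1-simplices (3): [v_0,v_1], [v_0,v_2], [v_1,v_2]

Hence C_0 ≅ Z^3, C_1 ≅ Z^3.

∂_1: C_1 → C_0 maps an edge to its endpoints' difference, ∂[p,q] = q − p.
The resulting 3×3 matrix has rank 2, and its Smith normal form has invariant factors (1,1).

Reading off H_k = ker ∂_k / im ∂_{k+1}:

  H_0: rank C_0 − rank ∂_1 = 3 − 2 = 1, and the invariant factors of ∂_1 are all 1, so H_0 = Z.
  H_1: rank ker ∂_1 − rank ∂_2 = (3 − 2) − 0 = 1, and there is no ∂_2, so H_1 = Z.

As a check, the Euler characteristic is 3 − 3 = 0, which agrees with 1 − 1 = 0.

Hence the Betti numbers are b_0 = 1, b_1 = 1.

b_0 = 1, b_1 = 1.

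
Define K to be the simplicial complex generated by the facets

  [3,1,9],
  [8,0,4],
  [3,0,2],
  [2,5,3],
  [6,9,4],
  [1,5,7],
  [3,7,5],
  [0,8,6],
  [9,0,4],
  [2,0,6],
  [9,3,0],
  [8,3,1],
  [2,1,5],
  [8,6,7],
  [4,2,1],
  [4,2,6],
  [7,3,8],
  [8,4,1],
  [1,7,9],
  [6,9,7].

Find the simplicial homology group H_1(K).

H_1 ≅ Z ⊕ Z/2.

Take the total order 0 < 1 < 2 < 3 < 4 < 5 < 6 < 7 < 8 < 9 on the vertex set. Then K (dimension 2) consists of the simplices:

  0-simplices (10): [0], [1], [2], [3], [4], [5], [6], [7], [8], [9]
  1-simplices (30): (30 of them)
  2-simplices (20): (20 of them)

Hence C_0 ≅ Z^10, C_1 ≅ Z^30, C_2 ≅ Z^20.

The boundary map ∂_1: C_1 → C_0 is given by ∂[p,q] = [q] − [p].
This gives a 10×30 integer matrix of rank 9; reducing to Smith normal form yields diagonal entries (1,1,1,1,1,1,1,1,1).

Boundary ∂_2: C_2 → C_1 sends each 2-simplex [p,q,r] to [q,r] − [p,r] + [p,q]. For instance
  ∂[1,3,9] = [3,9] − [1,9] + [1,3],
  ∂[0,3,9] = [3,9] − [0,9] + [0,3].
This gives a 30×20 integer matrix of rank 20; reducing to Smith normal form yields diagonal entries (1,1,1,1,1,1,1,1,1,1,1,1,1,1,1,1,1,1,1,2).

Now H_k = ker ∂_k / im ∂_{k+1}, so:

  H_1: rank ker ∂_1 − rank ∂_2 = (30 − 9) − 20 = 1, and ∂_2 has invariant factor 2 > 1, so H_1 = Z ⊕ Z/2.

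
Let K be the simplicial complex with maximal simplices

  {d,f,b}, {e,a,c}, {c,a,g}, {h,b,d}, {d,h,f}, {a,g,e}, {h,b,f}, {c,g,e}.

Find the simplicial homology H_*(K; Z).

H_0 = Z^2,  H_1 = 0,  H_2 = Z^2.

We work with the vertex ordering a < b < c < d < e < f < g < h. The simplices of K, each written with vertices in increasing order, are:

  0-simplices (8): a, b, c, d, e, f, g, h
  1-simplices (12): ac, ae, ag, bd, bf, bh, ce, cg, df, dh, eg, fh
  2-simplices (8): ace, acg, aeg, bdf, bdh, bfh, ceg, dfh

giving chain groups C_0 ≅ Z^8, C_1 ≅ Z^12, C_2 ≅ Z^8.

The boundary map ∂_1: C_1 → C_0 maps an edge to its endpoints' difference, ∂[p,q] = q − p. For instance
  ∂fh = h − f.
The 8×12 boundary matrix has rank 6 and Smith normal form diag(1,1,1,1,1,1).

∂_2: C_2 → C_1 maps a triangle to the signed sum of its edges. For instance
  ∂bdf = df − bf + bd,
  ∂acg = cg − ag + ac.
The resulting 12×8 matrix has rank 6, and its Smith normal form has invariant factors (1,1,1,1,1,1).

Reading off H_k = ker ∂_k / im ∂_{k+1}:

  H_0: rank C_0 − rank ∂_1 = 8 − 6 = 2, and the invariant factors of ∂_1 are all 1, so H_0 ≅ Z^2.
  H_1: rank ker ∂_1 − rank ∂_2 = (12 − 6) − 6 = 0, and the invariant factors of ∂_2 are all 1, so H_1 ≅ 0.
  H_2: rank ker ∂_2 − rank ∂_3 = (8 − 6) − 0 = 2, and there is no ∂_3, so H_2 ≅ Z^2.

As a check, the Euler characteristic is 8 − 12 + 8 = 4, which agrees with 2 − 0 + 2 = 4.
(K is a triangulation of the disjoint union of the 2-sphere S^2 and the 2-sphere S^2.)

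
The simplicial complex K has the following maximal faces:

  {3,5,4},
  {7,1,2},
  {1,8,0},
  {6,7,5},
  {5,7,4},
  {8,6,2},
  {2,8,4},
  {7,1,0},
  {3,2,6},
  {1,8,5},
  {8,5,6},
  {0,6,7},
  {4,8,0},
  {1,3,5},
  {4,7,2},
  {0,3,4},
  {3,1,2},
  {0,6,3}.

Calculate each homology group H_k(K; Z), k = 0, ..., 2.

Fix the vertex order 0 < 1 < 2 < 3 < 4 < 5 < 6 < 7 < 8 and write every simplex with vertices in increasing order. Then dim K = 2 and the simplices of K are:

  0-simplices (9): [0], [1], [2], [3], [4], [5], [6], [7], [8]
  1-simplices (27): (27 of them)
  2-simplices (18): [0,1,7], [0,1,8], [0,3,4], [0,3,6], [0,4,8], [0,6,7], [1,2,3], [1,2,7], [1,3,5], [1,5,8], [2,3,6], [2,4,7], [2,4,8], [2,6,8], [3,4,5], [4,5,7], [5,6,7], [5,6,8]

Hence C_0 ≅ Z^9, C_1 ≅ Z^27, C_2 ≅ Z^18.

∂_1: C_1 → C_0 maps an edge to its endpoints' difference, ∂[p,q] = q − p. For instance
  ∂[4,7] = [7] − [4].
This gives a 9×27 integer matrix of rank 8; reducing to Smith normal form yields diagonal entries (1,1,1,1,1,1,1,1).

Boundary ∂_2: C_2 → C_1 acts by ∂[p,q,r] = [q,r] − [p,r] + [p,q]. For instance
  ∂[2,4,7] = [4,7] − [2,7] + [2,4],
  ∂[0,3,6] = [3,6] − [0,6] + [0,3].
The 27×18 boundary matrix has rank 17 and Smith normal form diag(1,1,1,1,1,1,1,1,1,1,1,1,1,1,1,1,1).

From H_k ≅ ker(∂_k) / im(∂_{k+1}) we obtain:

  H_0: rank C_0 − rank ∂_1 = 9 − 8 = 1, and the invariant factors of ∂_1 are all 1, so H_0 ≅ Z.
  H_1: rank ker ∂_1 − rank ∂_2 = (27 − 8) − 17 = 2, and the invariant factors of ∂_2 are all 1, so H_1 ≅ Z^2.
  H_2: rank ker ∂_2 − rank ∂_3 = (18 − 17) − 0 = 1, and there is no ∂_3, so H_2 ≅ Z.

As a check, the Euler characteristic is 9 − 27 + 18 = 0, which agrees with 1 − 2 + 1 = 0.

H_0 = Z,  H_1 = Z^2,  H_2 = Z.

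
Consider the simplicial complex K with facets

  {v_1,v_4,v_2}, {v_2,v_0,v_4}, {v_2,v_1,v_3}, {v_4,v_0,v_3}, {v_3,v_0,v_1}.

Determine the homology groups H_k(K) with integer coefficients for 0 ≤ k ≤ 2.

H_0 ≅ Z,  H_1 ≅ Z,  H_2 = 0.

We work with the vertex ordering v_0 < v_1 < v_2 < v_3 < v_4. The simplices of K, each written with vertices in increasing order, are:

  0-simplices (5): [v_0], [v_1], [v_2], [v_3], [v_4]
  1-simplices (10): [v_0,v_1], [v_0,v_2], [v_0,v_3], [v_0,v_4], [v_1,v_2], [v_1,v_3], [v_1,v_4], [v_2,v_3], [v_2,v_4], [v_3,v_4]
  2-simplices (5): [v_0,v_1,v_3], [v_0,v_2,v_4], [v_0,v_3,v_4], [v_1,v_2,v_3], [v_1,v_2,v_4]

Hence C_0 ≅ Z^5, C_1 ≅ Z^10, C_2 ≅ Z^5.

The boundary map ∂_1: C_1 → C_0 maps an edge to its endpoints' difference, ∂[p,q] = q − p.
The 5×10 boundary matrix has rank 4 and Smith normal form diag(1,1,1,1).

∂_2: C_2 → C_1 maps a triangle to the signed sum of its edges. For instance
  ∂[v_1,v_2,v_3] = [v_2,v_3] − [v_1,v_3] + [v_1,v_2],
  ∂[v_0,v_1,v_3] = [v_1,v_3] − [v_0,v_3] + [v_0,v_1].
The resulting 10×5 matrix has rank 5, and its Smith normal form has invariant factors (1,1,1,1,1).

Computing H_k = (kernel of ∂_k) / (image of ∂_{k+1}):

  H_0: rank C_0 − rank ∂_1 = 5 − 4 = 1, and the invariant factors of ∂_1 are all 1, so H_0 ≅ Z.
  H_1: rank ker ∂_1 − rank ∂_2 = (10 − 4) − 5 = 1, and the invariant factors of ∂_2 are all 1, so H_1 ≅ Z.
  H_2: rank ker ∂_2 − rank ∂_3 = (5 − 5) − 0 = 0, and there is no ∂_3, so H_2 ≅ 0.

(K is a triangulation of the Möbius band.)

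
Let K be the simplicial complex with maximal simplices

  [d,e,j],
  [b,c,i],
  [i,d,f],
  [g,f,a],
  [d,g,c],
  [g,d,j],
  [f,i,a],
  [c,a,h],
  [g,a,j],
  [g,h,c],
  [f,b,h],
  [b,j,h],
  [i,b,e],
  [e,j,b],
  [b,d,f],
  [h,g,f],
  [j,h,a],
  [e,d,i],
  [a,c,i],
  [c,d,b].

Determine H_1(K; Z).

H_1 = Z ⊕ Z/2.

Order the vertices as a < b < c < d < e < f < g < h < i < j. Listing each simplex with vertices in this order, K has dimension 2 with simplices:

  0-simplices (10): a, b, c, d, e, f, g, h, i, j
  1-simplices (30): ac, af, ag, ah, ai, aj, bc, bd, be, bf, bh, bi, bj, cd, cg, ch, ci, de, df, dg, di, dj, ei, ej, fg, fh, fi, gh, gj, hj
  2-simplices (20): ach, aci, afg, afi, agj, ahj, bcd, bci, bdf, bei, bej, bfh, bhj, cdg, cgh, dei, dej, dfi, dgj, fgh

Hence C_0 ≅ Z^10, C_1 ≅ Z^30, C_2 ≅ Z^20.

∂_1: C_1 → C_0 sends each edge [p,q] (with p < q) to q − p. For instance
  ∂be = e − b.
The resulting 10×30 matrix has rank 9, and its Smith normal form has invariant factors (1,1,1,1,1,1,1,1,1).

Boundary ∂_2: C_2 → C_1 maps a triangle to the signed sum of its edges. For instance
  ∂agj = gj − aj + ag,
  ∂ahj = hj − aj + ah.
The 30×20 boundary matrix has rank 20 and Smith normal form diag(1,1,1,1,1,1,1,1,1,1,1,1,1,1,1,1,1,1,1,2).

Computing H_k = (kernel of ∂_k) / (image of ∂_{k+1}):

  H_1: rank ker ∂_1 − rank ∂_2 = (30 − 9) − 20 = 1, and ∂_2 has invariant factor 2 > 1, so H_1 = Z ⊕ Z/2.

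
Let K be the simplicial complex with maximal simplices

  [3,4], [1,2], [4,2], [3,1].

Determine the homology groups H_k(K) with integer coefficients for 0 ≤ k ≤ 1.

Take the total order 1 < 2 < 3 < 4 on the vertex set. Then K (dimension 1) consists of the simplices:

  0-simplices (4): [1], [2], [3], [4]
  1-simplices (4): [1,2], [1,3], [2,4], [3,4]

giving chain groups C_0 ≅ Z^4, C_1 ≅ Z^4.

∂_1: C_1 → C_0 is given by ∂[p,q] = [q] − [p].
This gives a 4×4 integer matrix of rank 3; reducing to Smith normal form yields diagonal entries (1,1,1).

Now H_k = ker ∂_k / im ∂_{k+1}, so:

  H_0: rank C_0 − rank ∂_1 = 4 − 3 = 1, and the invariant factors of ∂_1 are all 1, so H_0 ≅ Z.
  H_1: rank ker ∂_1 − rank ∂_2 = (4 − 3) − 0 = 1, and there is no ∂_2, so H_1 ≅ Z.

As a check, the Euler characteristic is 4 − 4 = 0, which agrees with 1 − 1 = 0.

H_0 ≅ Z,  H_1 ≅ Z.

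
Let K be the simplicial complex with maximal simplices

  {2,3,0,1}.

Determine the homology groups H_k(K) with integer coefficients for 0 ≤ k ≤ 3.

H_0 = Z,  H_1 = 0,  H_2 = 0,  H_3 = 0.

Take the total order 0 < 1 < 2 < 3 on the vertex set. Then K (dimension 3) consists of the simplices:

  0-simplices (4): [0], [1], [2], [3]
  1-simplices (6): [0,1], [0,2], [0,3], [1,2], [1,3], [2,3]
  2-simplices (4): [0,1,2], [0,1,3], [0,2,3], [1,2,3]
  3-simplices (1): [0,1,2,3]

giving chain groups C_0 ≅ Z^4, C_1 ≅ Z^6, C_2 ≅ Z^4, C_3 ≅ Z^1.

∂_1: C_1 → C_0 is given by ∂[p,q] = [q] − [p]. For instance
  ∂[0,3] = [3] − [0].
This gives a 4×6 integer matrix of rank 3; reducing to Smith normal form yields diagonal entries (1,1,1).

The boundary map ∂_2: C_2 → C_1 sends each 2-simplex [p,q,r] to [q,r] − [p,r] + [p,q]. For instance
  ∂[0,1,2] = [1,2] − [0,2] + [0,1],
  ∂[1,2,3] = [2,3] − [1,3] + [1,2].
The 6×4 boundary matrix has rank 3 and Smith normal form diag(1,1,1).

The boundary map ∂_3: C_3 → C_2 sends each 3-simplex σ to the alternating sum Σ_i (−1)^i (σ with its i-th vertex removed). For instance
  ∂[0,1,2,3] = [1,2,3] − [0,2,3] + [0,1,3] − [0,1,2].
The resulting 4×1 matrix has rank 1, and its Smith normal form has invariant factors (1).

Computing H_k = (kernel of ∂_k) / (image of ∂_{k+1}):

  H_0: rank C_0 − rank ∂_1 = 4 − 3 = 1, and the invariant factors of ∂_1 are all 1, so H_0 = Z.
  H_1: rank ker ∂_1 − rank ∂_2 = (6 − 3) − 3 = 0, and the invariant factors of ∂_2 are all 1, so H_1 = 0.
  H_2: rank ker ∂_2 − rank ∂_3 = (4 − 3) − 1 = 0, and the invariant factors of ∂_3 are all 1, so H_2 = 0.
  H_3: rank ker ∂_3 − rank ∂_4 = (1 − 1) − 0 = 0, and there is no ∂_4, so H_3 = 0.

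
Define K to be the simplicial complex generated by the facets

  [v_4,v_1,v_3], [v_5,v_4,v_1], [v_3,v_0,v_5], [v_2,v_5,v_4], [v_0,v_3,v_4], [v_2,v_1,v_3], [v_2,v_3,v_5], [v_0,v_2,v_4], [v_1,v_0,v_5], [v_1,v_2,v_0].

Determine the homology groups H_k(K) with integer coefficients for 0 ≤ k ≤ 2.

H_0 ≅ Z,  H_1 ≅ Z/2,  H_2 = 0.

We work with the vertex ordering v_0 < v_1 < v_2 < v_3 < v_4 < v_5. The simplices of K, each written with vertices in increasing order, are:

  0-simplices (6): [v_0], [v_1], [v_2], [v_3], [v_4], [v_5]
  1-simplices (15): (15 of them)
  2-simplices (10): [v_0,v_1,v_2], [v_0,v_1,v_5], [v_0,v_2,v_4], [v_0,v_3,v_4], [v_0,v_3,v_5], [v_1,v_2,v_3], [v_1,v_3,v_4], [v_1,v_4,v_5], [v_2,v_3,v_5], [v_2,v_4,v_5]

Hence C_0 ≅ Z^6, C_1 ≅ Z^15, C_2 ≅ Z^10.

The boundary map ∂_1: C_1 → C_0 maps an edge to its endpoints' difference, ∂[p,q] = q − p.
As a 6×15 matrix over Z this has rank 5, with invariant factors (1,1,1,1,1).

Boundary ∂_2: C_2 → C_1 sends each 2-simplex [p,q,r] to [q,r] − [p,r] + [p,q]. For instance
  ∂[v_1,v_4,v_5] = [v_4,v_5] − [v_1,v_5] + [v_1,v_4],
  ∂[v_0,v_3,v_4] = [v_3,v_4] − [v_0,v_4] + [v_0,v_3].
This gives a 15×10 integer matrix of rank 10; reducing to Smith normal form yields diagonal entries (1,1,1,1,1,1,1,1,1,2).

Reading off H_k = ker ∂_k / im ∂_{k+1}:

  H_0: rank C_0 − rank ∂_1 = 6 − 5 = 1, and the invariant factors of ∂_1 are all 1, so H_0 = Z.
  H_1: rank ker ∂_1 − rank ∂_2 = (15 − 5) − 10 = 0, and ∂_2 has invariant factor 2 > 1, so H_1 = Z/2.
  H_2: rank ker ∂_2 − rank ∂_3 = (10 − 10) − 0 = 0, and there is no ∂_3, so H_2 = 0.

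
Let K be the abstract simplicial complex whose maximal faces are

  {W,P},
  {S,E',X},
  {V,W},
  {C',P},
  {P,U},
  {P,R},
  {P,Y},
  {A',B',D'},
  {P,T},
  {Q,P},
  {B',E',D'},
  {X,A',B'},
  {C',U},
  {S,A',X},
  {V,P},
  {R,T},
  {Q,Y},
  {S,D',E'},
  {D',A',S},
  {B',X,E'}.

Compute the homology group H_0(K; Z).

H_0 ≅ Z^2.

K has 15 vertices, 24 edges, 8 triangles.
rank ∂_0 = 0, rank ∂_1 = 13 ⇒ b_0 = 15 − 0 − 13 = 2; all invariant factors of ∂_1 are 1 so no torsion. So H_0 = Z^2.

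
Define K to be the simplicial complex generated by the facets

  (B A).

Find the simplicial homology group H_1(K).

H_1 = 0.

Order the vertices as A < B. Listing each simplex with vertices in this order, K has dimension 1 with simplices:

  0-simplices (2): A, B
  1-simplices (1): AB

Hence C_0 ≅ Z^2, C_1 ≅ Z^1.

Boundary ∂_1: C_1 → C_0 is given by ∂[p,q] = [q] − [p].
This gives a 2×1 integer matrix of rank 1; reducing to Smith normal form yields diagonal entries (1).

From H_k ≅ ker(∂_k) / im(∂_{k+1}) we obtain:

  H_1: rank ker ∂_1 − rank ∂_2 = (1 − 1) − 0 = 0, and there is no ∂_2, so H_1 ≅ 0.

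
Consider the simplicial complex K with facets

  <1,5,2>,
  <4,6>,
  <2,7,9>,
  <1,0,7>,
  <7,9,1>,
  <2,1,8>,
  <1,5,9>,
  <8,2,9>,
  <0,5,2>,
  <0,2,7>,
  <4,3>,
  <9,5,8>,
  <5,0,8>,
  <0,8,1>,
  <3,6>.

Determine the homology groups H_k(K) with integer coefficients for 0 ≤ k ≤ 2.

K has 10 vertices, 21 edges, 12 triangles.
rank ∂_0 = 0, rank ∂_1 = 8 ⇒ b_0 = 10 − 0 − 8 = 2; all invariant factors of ∂_1 are 1 so no torsion. So H_0 ≅ Z^2.
rank ∂_1 = 8, rank ∂_2 = 12 ⇒ b_1 = 21 − 8 − 12 = 1; ∂_2 has invariant factor(s) [2] giving torsion. So H_1 ≅ Z × Z/2.
rank ∂_2 = 12, rank ∂_3 = 0 ⇒ b_2 = 12 − 12 − 0 = 0. So H_2 ≅ 0.

H_0 ≅ Z^2,  H_1 ≅ Z × Z/2,  H_2 = 0.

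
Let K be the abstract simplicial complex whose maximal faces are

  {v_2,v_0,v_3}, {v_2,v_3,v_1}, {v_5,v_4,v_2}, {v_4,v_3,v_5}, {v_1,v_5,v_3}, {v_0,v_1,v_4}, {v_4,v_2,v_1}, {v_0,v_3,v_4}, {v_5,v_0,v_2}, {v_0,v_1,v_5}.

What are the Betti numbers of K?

b_0 = 1, b_1 = 0, b_2 = 0.

We work with the vertex ordering v_0 < v_1 < v_2 < v_3 < v_4 < v_5. The simplices of K, each written with vertices in increasing order, are:

  0-simplices (6): [v_0], [v_1], [v_2], [v_3], [v_4], [v_5]
  1-simplices (15): (15 of them)
  2-simplices (10): [v_0,v_1,v_4], [v_0,v_1,v_5], [v_0,v_2,v_3], [v_0,v_2,v_5], [v_0,v_3,v_4], [v_1,v_2,v_3], [v_1,v_2,v_4], [v_1,v_3,v_5], [v_2,v_4,v_5], [v_3,v_4,v_5]

Hence C_0 ≅ Z^6, C_1 ≅ Z^15, C_2 ≅ Z^10.

∂_1: C_1 → C_0 is given by ∂[p,q] = [q] − [p].
This gives a 6×15 integer matrix of rank 5; reducing to Smith normal form yields diagonal entries (1,1,1,1,1).

The boundary map ∂_2: C_2 → C_1 acts by ∂[p,q,r] = [q,r] − [p,r] + [p,q]. For instance
  ∂[v_1,v_2,v_4] = [v_2,v_4] − [v_1,v_4] + [v_1,v_2],
  ∂[v_0,v_3,v_4] = [v_3,v_4] − [v_0,v_4] + [v_0,v_3].
The 15×10 boundary matrix has rank 10 and Smith normal form diag(1,1,1,1,1,1,1,1,1,2).

Now H_k = ker ∂_k / im ∂_{k+1}, so:

  H_0: rank C_0 − rank ∂_1 = 6 − 5 = 1, and the invariant factors of ∂_1 are all 1, so H_0 = Z.
  H_1: rank ker ∂_1 − rank ∂_2 = (15 − 5) − 10 = 0, and ∂_2 has invariant factor 2 > 1, so H_1 = Z/2.
  H_2: rank ker ∂_2 − rank ∂_3 = (10 − 10) − 0 = 0, and there is no ∂_3, so H_2 = 0.

As a check, the Euler characteristic is 6 − 15 + 10 = 1, which agrees with 1 − 0 + 0 = 1.
(K is a triangulation of the real projective plane RP^2.)

Hence the Betti numbers are b_0 = 1, b_1 = 0, b_2 = 0.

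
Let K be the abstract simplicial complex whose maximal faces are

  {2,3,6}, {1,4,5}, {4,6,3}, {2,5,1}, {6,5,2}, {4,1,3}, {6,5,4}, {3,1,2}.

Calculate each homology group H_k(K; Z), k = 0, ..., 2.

H_0 ≅ Z,  H_1 = 0,  H_2 ≅ Z.

K has 6 vertices, 12 edges, 8 triangles.
rank ∂_0 = 0, rank ∂_1 = 5 ⇒ b_0 = 6 − 0 − 5 = 1; all invariant factors of ∂_1 are 1 so no torsion. So H_0 ≅ Z.
rank ∂_1 = 5, rank ∂_2 = 7 ⇒ b_1 = 12 − 5 − 7 = 0; all invariant factors of ∂_2 are 1 so no torsion. So H_1 ≅ 0.
rank ∂_2 = 7, rank ∂_3 = 0 ⇒ b_2 = 8 − 7 − 0 = 1. So H_2 ≅ Z.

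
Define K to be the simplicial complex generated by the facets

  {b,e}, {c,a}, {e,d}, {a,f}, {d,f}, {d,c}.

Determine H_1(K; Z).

Order the vertices as a < b < c < d < e < f. Listing each simplex with vertices in this order, K has dimension 1 with simplices:

  0-simplices (6): a, b, c, d, e, f
  1-simplices (6): ac, af, be, cd, de, df

giving chain groups C_0 ≅ Z^6, C_1 ≅ Z^6.

The boundary map ∂_1: C_1 → C_0 maps an edge to its endpoints' difference, ∂[p,q] = q − p. For instance
  ∂de = e − d.
The 6×6 boundary matrix has rank 5 and Smith normal form diag(1,1,1,1,1).

Computing H_k = (kernel of ∂_k) / (image of ∂_{k+1}):

  H_1: rank ker ∂_1 − rank ∂_2 = (6 − 5) − 0 = 1, and there is no ∂_2, so H_1 ≅ Z.

H_1 ≅ Z.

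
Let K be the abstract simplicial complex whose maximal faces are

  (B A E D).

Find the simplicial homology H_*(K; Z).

Fix the vertex order A < B < D < E and write every simplex with vertices in increasing order. Then dim K = 3 and the simplices of K are:

  0-simplices (4): A, B, D, E
  1-simplices (6): AB, AD, AE, BD, BE, DE
  2-simplices (4): ABD, ABE, ADE, BDE
  3-simplices (1): ABDE

giving chain groups C_0 ≅ Z^4, C_1 ≅ Z^6, C_2 ≅ Z^4, C_3 ≅ Z^1.

∂_1: C_1 → C_0 is given by ∂[p,q] = [q] − [p]. For instance
  ∂BE = E − B.
As a 4×6 matrix over Z this has rank 3, with invariant factors (1,1,1).

∂_2: C_2 → C_1 maps a triangle to the signed sum of its edges. For instance
  ∂ABE = BE − AE + AB,
  ∂ABD = BD − AD + AB.
The 6×4 boundary matrix has rank 3 and Smith normal form diag(1,1,1).

∂_3: C_3 → C_2 sends each 3-simplex σ to the alternating sum Σ_i (−1)^i (σ with its i-th vertex removed). For instance
  ∂ABDE = BDE − ADE + ABE − ABD.
The resulting 4×1 matrix has rank 1, and its Smith normal form has invariant factors (1).

Now H_k = ker ∂_k / im ∂_{k+1}, so:

  H_0: rank C_0 − rank ∂_1 = 4 − 3 = 1, and the invariant factors of ∂_1 are all 1, so H_0 = Z.
  H_1: rank ker ∂_1 − rank ∂_2 = (6 − 3) − 3 = 0, and the invariant factors of ∂_2 are all 1, so H_1 = 0.
  H_2: rank ker ∂_2 − rank ∂_3 = (4 − 3) − 1 = 0, and the invariant factors of ∂_3 are all 1, so H_2 = 0.
  H_3: rank ker ∂_3 − rank ∂_4 = (1 − 1) − 0 = 0, and there is no ∂_4, so H_3 = 0.

As a check, the Euler characteristic is 4 − 6 + 4 − 1 = 1, which agrees with 1 − 0 + 0 − 0 = 1.
(K is a triangulation of the 3-simplex.)

H_0 ≅ Z,  H_1 = 0,  H_2 = 0,  H_3 = 0.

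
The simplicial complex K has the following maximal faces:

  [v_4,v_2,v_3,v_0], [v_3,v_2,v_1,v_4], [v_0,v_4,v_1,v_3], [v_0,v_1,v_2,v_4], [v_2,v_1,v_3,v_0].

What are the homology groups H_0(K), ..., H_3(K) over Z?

H_0 ≅ Z,  H_1 = 0,  H_2 = 0,  H_3 ≅ Z.

K has 5 vertices, 10 edges, 10 triangles, 5 3-simplices.
rank ∂_0 = 0, rank ∂_1 = 4 ⇒ b_0 = 5 − 0 − 4 = 1; all invariant factors of ∂_1 are 1 so no torsion. So H_0 = Z.
rank ∂_1 = 4, rank ∂_2 = 6 ⇒ b_1 = 10 − 4 − 6 = 0; all invariant factors of ∂_2 are 1 so no torsion. So H_1 = 0.
rank ∂_2 = 6, rank ∂_3 = 4 ⇒ b_2 = 10 − 6 − 4 = 0; all invariant factors of ∂_3 are 1 so no torsion. So H_2 = 0.
rank ∂_3 = 4, rank ∂_4 = 0 ⇒ b_3 = 5 − 4 − 0 = 1. So H_3 = Z.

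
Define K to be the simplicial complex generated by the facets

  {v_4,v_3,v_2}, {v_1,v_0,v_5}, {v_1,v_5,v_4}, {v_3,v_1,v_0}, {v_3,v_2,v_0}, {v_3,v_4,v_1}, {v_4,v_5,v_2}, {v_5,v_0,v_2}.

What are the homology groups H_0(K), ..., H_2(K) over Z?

K has 6 vertices, 12 edges, 8 triangles.
rank ∂_0 = 0, rank ∂_1 = 5 ⇒ b_0 = 6 − 0 − 5 = 1; all invariant factors of ∂_1 are 1 so no torsion. So H_0 = Z.
rank ∂_1 = 5, rank ∂_2 = 7 ⇒ b_1 = 12 − 5 − 7 = 0; all invariant factors of ∂_2 are 1 so no torsion. So H_1 = 0.
rank ∂_2 = 7, rank ∂_3 = 0 ⇒ b_2 = 8 − 7 − 0 = 1. So H_2 = Z.

H_0 = Z,  H_1 = 0,  H_2 = Z.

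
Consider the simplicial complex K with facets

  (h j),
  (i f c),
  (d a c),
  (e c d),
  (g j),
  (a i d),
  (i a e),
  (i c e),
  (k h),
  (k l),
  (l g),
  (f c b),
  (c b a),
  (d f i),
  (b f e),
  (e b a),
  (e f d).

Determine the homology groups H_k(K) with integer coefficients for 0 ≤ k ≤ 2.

H_0 ≅ Z^2,  H_1 ≅ Z ⊕ Z/2,  H_2 = 0.

Order the vertices as a < b < c < d < e < f < g < h < i < j < k < l. Listing each simplex with vertices in this order, K has dimension 2 with simplices:

  0-simplices (12): a, b, c, d, e, f, g, h, i, j, k, l
  1-simplices (23): ab, ac, ad, ae, ai, bc, be, bf, cd, ce, cf, ci, de, df, di, ef, ei, fi, gj, gl, hj, hk, kl
  2-simplices (12): abc, abe, acd, adi, aei, bcf, bef, cde, cei, cfi, def, dfi

Hence C_0 ≅ Z^12, C_1 ≅ Z^23, C_2 ≅ Z^12.

Boundary ∂_1: C_1 → C_0 sends each edge [p,q] (with p < q) to q − p. For instance
  ∂ai = i − a.
As a 12×23 matrix over Z this has rank 10, with invariant factors (1,1,1,1,1,1,1,1,1,1).

∂_2: C_2 → C_1 maps a triangle to the signed sum of its edges. For instance
  ∂bef = ef − bf + be,
  ∂acd = cd − ad + ac.
The resulting 23×12 matrix has rank 12, and its Smith normal form has invariant factors (1,1,1,1,1,1,1,1,1,1,1,2).

Now H_k = ker ∂_k / im ∂_{k+1}, so:

  H_0: rank C_0 − rank ∂_1 = 12 − 10 = 2, and the invariant factors of ∂_1 are all 1, so H_0 = Z^2.
  H_1: rank ker ∂_1 − rank ∂_2 = (23 − 10) − 12 = 1, and ∂_2 has invariant factor 2 > 1, so H_1 = Z ⊕ Z/2.
  H_2: rank ker ∂_2 − rank ∂_3 = (12 − 12) − 0 = 0, and there is no ∂_3, so H_2 = 0.

As a check, the Euler characteristic is 12 − 23 + 12 = 1, which agrees with 2 − 1 + 0 = 1.
(K is a triangulation of the disjoint union of the real projective plane RP^2 and the circle S^1.)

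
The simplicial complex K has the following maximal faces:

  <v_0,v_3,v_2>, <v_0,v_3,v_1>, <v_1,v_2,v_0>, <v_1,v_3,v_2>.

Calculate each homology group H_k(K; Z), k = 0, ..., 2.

Take the total order v_0 < v_1 < v_2 < v_3 on the vertex set. Then K (dimension 2) consists of the simplices:

  0-simplices (4): [v_0], [v_1], [v_2], [v_3]
  1-simplices (6): [v_0,v_1], [v_0,v_2], [v_0,v_3], [v_1,v_2], [v_1,v_3], [v_2,v_3]
  2-simplices (4): [v_0,v_1,v_2], [v_0,v_1,v_3], [v_0,v_2,v_3], [v_1,v_2,v_3]

so the chain groups are C_0 ≅ Z^4, C_1 ≅ Z^6, C_2 ≅ Z^4.

The boundary map ∂_1: C_1 → C_0 is given by ∂[p,q] = [q] − [p].
The 4×6 boundary matrix has rank 3 and Smith normal form diag(1,1,1).

The boundary map ∂_2: C_2 → C_1 acts by ∂[p,q,r] = [q,r] − [p,r] + [p,q]. For instance
  ∂[v_1,v_2,v_3] = [v_2,v_3] − [v_1,v_3] + [v_1,v_2],
  ∂[v_0,v_1,v_2] = [v_1,v_2] − [v_0,v_2] + [v_0,v_1].
The resulting 6×4 matrix has rank 3, and its Smith normal form has invariant factors (1,1,1).

Now H_k = ker ∂_k / im ∂_{k+1}, so:

  H_0: rank C_0 − rank ∂_1 = 4 − 3 = 1, and the invariant factors of ∂_1 are all 1, so H_0 = Z.
  H_1: rank ker ∂_1 − rank ∂_2 = (6 − 3) − 3 = 0, and the invariant factors of ∂_2 are all 1, so H_1 = 0.
  H_2: rank ker ∂_2 − rank ∂_3 = (4 − 3) − 0 = 1, and there is no ∂_3, so H_2 = Z.

As a check, the Euler characteristic is 4 − 6 + 4 = 2, which agrees with 1 − 0 + 1 = 2.

H_0 ≅ Z,  H_1 = 0,  H_2 ≅ Z.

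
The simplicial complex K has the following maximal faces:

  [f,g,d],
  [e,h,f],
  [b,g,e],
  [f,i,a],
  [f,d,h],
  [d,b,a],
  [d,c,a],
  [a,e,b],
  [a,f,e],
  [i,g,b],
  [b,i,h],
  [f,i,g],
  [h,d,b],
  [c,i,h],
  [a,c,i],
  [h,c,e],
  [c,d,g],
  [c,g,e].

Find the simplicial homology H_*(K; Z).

K has 9 vertices, 27 edges, 18 triangles.
rank ∂_0 = 0, rank ∂_1 = 8 ⇒ b_0 = 9 − 0 − 8 = 1; all invariant factors of ∂_1 are 1 so no torsion. So H_0 = Z.
rank ∂_1 = 8, rank ∂_2 = 17 ⇒ b_1 = 27 − 8 − 17 = 2; all invariant factors of ∂_2 are 1 so no torsion. So H_1 = Z^2.
rank ∂_2 = 17, rank ∂_3 = 0 ⇒ b_2 = 18 − 17 − 0 = 1. So H_2 = Z.

H_0 = Z,  H_1 = Z^2,  H_2 = Z.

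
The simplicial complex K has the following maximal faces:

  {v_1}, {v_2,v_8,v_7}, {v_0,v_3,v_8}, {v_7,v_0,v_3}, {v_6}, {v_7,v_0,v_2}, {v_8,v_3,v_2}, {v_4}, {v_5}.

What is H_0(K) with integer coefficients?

Order the vertices as v_0 < v_1 < v_2 < v_3 < v_4 < v_5 < v_6 < v_7 < v_8. Listing each simplex with vertices in this order, K has dimension 2 with simplices:

  0-simplices (9): [v_0], [v_1], [v_2], [v_3], [v_4], [v_5], [v_6], [v_7], [v_8]
  1-simplices (10): [v_0,v_2], [v_0,v_3], [v_0,v_7], [v_0,v_8], [v_2,v_3], [v_2,v_7], [v_2,v_8], [v_3,v_7], [v_3,v_8], [v_7,v_8]
  2-simplices (5): [v_0,v_2,v_7], [v_0,v_3,v_7], [v_0,v_3,v_8], [v_2,v_3,v_8], [v_2,v_7,v_8]

giving chain groups C_0 ≅ Z^9, C_1 ≅ Z^10, C_2 ≅ Z^5.

∂_1: C_1 → C_0 is given by ∂[p,q] = [q] − [p].
This gives a 9×10 integer matrix of rank 4; reducing to Smith normal form yields diagonal entries (1,1,1,1).

The boundary map ∂_2: C_2 → C_1 acts by ∂[p,q,r] = [q,r] − [p,r] + [p,q]. For instance
  ∂[v_0,v_3,v_8] = [v_3,v_8] − [v_0,v_8] + [v_0,v_3],
  ∂[v_2,v_3,v_8] = [v_3,v_8] − [v_2,v_8] + [v_2,v_3].
The 10×5 boundary matrix has rank 5 and Smith normal form diag(1,1,1,1,1).

Computing H_k = (kernel of ∂_k) / (image of ∂_{k+1}):

  H_0: rank C_0 − rank ∂_1 = 9 − 4 = 5, and the invariant factors of ∂_1 are all 1, so H_0 ≅ Z^5.

(K is a triangulation of the disjoint union of the Möbius band and a set of 4 points.)

H_0 ≅ Z^5.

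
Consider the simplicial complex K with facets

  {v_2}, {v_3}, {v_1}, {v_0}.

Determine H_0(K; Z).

Take the total order v_0 < v_1 < v_2 < v_3 on the vertex set. Then K (dimension 0) consists of the simplices:

  0-simplices (4): [v_0], [v_1], [v_2], [v_3]

so the chain groups are C_0 ≅ Z^4.

Now H_k = ker ∂_k / im ∂_{k+1}, so:

  H_0: rank C_0 − rank ∂_1 = 4 − 0 = 4, and there is no ∂_1, so H_0 = Z^4.

H_0 ≅ Z^4.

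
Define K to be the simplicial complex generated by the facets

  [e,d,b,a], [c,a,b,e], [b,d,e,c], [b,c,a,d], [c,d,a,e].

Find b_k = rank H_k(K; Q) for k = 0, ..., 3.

b_0 = 1, b_1 = 0, b_2 = 0, b_3 = 1.

We work with the vertex ordering a < b < c < d < e. The simplices of K, each written with vertices in increasing order, are:

  0-simplices (5): a, b, c, d, e
  1-simplices (10): ab, ac, ad, ae, bc, bd, be, cd, ce, de
  2-simplices (10): abc, abd, abe, acd, ace, ade, bcd, bce, bde, cde
  3-simplices (5): abcd, abce, abde, acde, bcde

giving chain groups C_0 ≅ Z^5, C_1 ≅ Z^10, C_2 ≅ Z^10, C_3 ≅ Z^5.

Boundary ∂_1: C_1 → C_0 is given by ∂[p,q] = [q] − [p]. For instance
  ∂ac = c − a.
This gives a 5×10 integer matrix of rank 4; reducing to Smith normal form yields diagonal entries (1,1,1,1).

The boundary map ∂_2: C_2 → C_1 acts by ∂[p,q,r] = [q,r] − [p,r] + [p,q]. For instance
  ∂ade = de − ae + ad,
  ∂cde = de − ce + cd.
The 10×10 boundary matrix has rank 6 and Smith normal form diag(1,1,1,1,1,1).

The boundary map ∂_3: C_3 → C_2 sends each 3-simplex σ to the alternating sum Σ_i (−1)^i (σ with its i-th vertex removed). For instance
  ∂bcde = cde − bde + bce − bcd,
  ∂abce = bce − ace + abe − abc.
As a 10×5 matrix over Z this has rank 4, with invariant factors (1,1,1,1).

From H_k ≅ ker(∂_k) / im(∂_{k+1}) we obtain:

  H_0: rank C_0 − rank ∂_1 = 5 − 4 = 1, and the invariant factors of ∂_1 are all 1, so H_0 ≅ Z.
  H_1: rank ker ∂_1 − rank ∂_2 = (10 − 4) − 6 = 0, and the invariant factors of ∂_2 are all 1, so H_1 ≅ 0.
  H_2: rank ker ∂_2 − rank ∂_3 = (10 − 6) − 4 = 0, and the invariant factors of ∂_3 are all 1, so H_2 ≅ 0.
  H_3: rank ker ∂_3 − rank ∂_4 = (5 − 4) − 0 = 1, and there is no ∂_4, so H_3 ≅ Z.

As a check, the Euler characteristic is 5 − 10 + 10 − 5 = 0, which agrees with 1 − 0 + 0 − 1 = 0.
(K is a triangulation of the 3-sphere S^3.)

Hence the Betti numbers are b_0 = 1, b_1 = 0, b_2 = 0, b_3 = 1.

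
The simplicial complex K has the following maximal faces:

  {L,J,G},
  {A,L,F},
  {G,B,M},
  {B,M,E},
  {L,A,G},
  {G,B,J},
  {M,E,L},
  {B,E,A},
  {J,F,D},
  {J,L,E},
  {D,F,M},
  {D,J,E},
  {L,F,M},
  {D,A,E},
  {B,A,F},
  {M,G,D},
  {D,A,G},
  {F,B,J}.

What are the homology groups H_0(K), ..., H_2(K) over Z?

Order the vertices as A < B < D < E < F < G < J < L < M. Listing each simplex with vertices in this order, K has dimension 2 with simplices:

  0-simplices (9): A, B, D, E, F, G, J, L, M
  1-simplices (27): AB, AD, AE, AF, AG, AL, BE, BF, BG, BJ, BM, DE, DF, DG, DJ, DM, EJ, EL, EM, FJ, FL, FM, GJ, GL, GM, JL, LM
  2-simplices (18): ABE, ABF, ADE, ADG, AFL, AGL, BEM, BFJ, BGJ, BGM, DEJ, DFJ, DFM, DGM, EJL, ELM, FLM, GJL

so the chain groups are C_0 ≅ Z^9, C_1 ≅ Z^27, C_2 ≅ Z^18.

∂_1: C_1 → C_0 sends each edge [p,q] (with p < q) to q − p. For instance
  ∂DF = F − D.
As a 9×27 matrix over Z this has rank 8, with invariant factors (1,1,1,1,1,1,1,1).

Boundary ∂_2: C_2 → C_1 maps a triangle to the signed sum of its edges. For instance
  ∂EJL = JL − EL + EJ,
  ∂ABE = BE − AE + AB.
This gives a 27×18 integer matrix of rank 17; reducing to Smith normal form yields diagonal entries (1,1,1,1,1,1,1,1,1,1,1,1,1,1,1,1,1).

Reading off H_k = ker ∂_k / im ∂_{k+1}:

  H_0: rank C_0 − rank ∂_1 = 9 − 8 = 1, and the invariant factors of ∂_1 are all 1, so H_0 = Z.
  H_1: rank ker ∂_1 − rank ∂_2 = (27 − 8) − 17 = 2, and the invariant factors of ∂_2 are all 1, so H_1 = Z^2.
  H_2: rank ker ∂_2 − rank ∂_3 = (18 − 17) − 0 = 1, and there is no ∂_3, so H_2 = Z.

(K is a triangulation of the torus T^2.)

H_0 ≅ Z,  H_1 ≅ Z^2,  H_2 ≅ Z.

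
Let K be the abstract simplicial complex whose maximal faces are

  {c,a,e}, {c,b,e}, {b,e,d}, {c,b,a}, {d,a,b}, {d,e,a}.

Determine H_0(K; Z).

H_0 ≅ Z.

Order the vertices as a < b < c < d < e. Listing each simplex with vertices in this order, K has dimension 2 with simplices:

  0-simplices (5): a, b, c, d, e
  1-simplices (9): ab, ac, ad, ae, bc, bd, be, ce, de
  2-simplices (6): abc, abd, ace, ade, bce, bde

Hence C_0 ≅ Z^5, C_1 ≅ Z^9, C_2 ≅ Z^6.

∂_1: C_1 → C_0 sends each edge [p,q] (with p < q) to q − p.
The 5×9 boundary matrix has rank 4 and Smith normal form diag(1,1,1,1).

Boundary ∂_2: C_2 → C_1 acts by ∂[p,q,r] = [q,r] − [p,r] + [p,q]. For instance
  ∂ade = de − ae + ad,
  ∂abd = bd − ad + ab.
This gives a 9×6 integer matrix of rank 5; reducing to Smith normal form yields diagonal entries (1,1,1,1,1).

Reading off H_k = ker ∂_k / im ∂_{k+1}:

  H_0: rank C_0 − rank ∂_1 = 5 − 4 = 1, and the invariant factors of ∂_1 are all 1, so H_0 ≅ Z.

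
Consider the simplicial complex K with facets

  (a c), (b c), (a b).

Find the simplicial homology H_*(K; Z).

H_0 ≅ Z,  H_1 ≅ Z.

We work with the vertex ordering a < b < c. The simplices of K, each written with vertices in increasing order, are:

  0-simplices (3): a, b, c
  1-simplices (3): ab, ac, bc

so the chain groups are C_0 ≅ Z^3, C_1 ≅ Z^3.

Boundary ∂_1: C_1 → C_0 maps an edge to its endpoints' difference, ∂[p,q] = q − p. For instance
  ∂ac = c − a.
The resulting 3×3 matrix has rank 2, and its Smith normal form has invariant factors (1,1).

Reading off H_k = ker ∂_k / im ∂_{k+1}:

  H_0: rank C_0 − rank ∂_1 = 3 − 2 = 1, and the invariant factors of ∂_1 are all 1, so H_0 = Z.
  H_1: rank ker ∂_1 − rank ∂_2 = (3 − 2) − 0 = 1, and there is no ∂_2, so H_1 = Z.

As a check, the Euler characteristic is 3 − 3 = 0, which agrees with 1 − 1 = 0.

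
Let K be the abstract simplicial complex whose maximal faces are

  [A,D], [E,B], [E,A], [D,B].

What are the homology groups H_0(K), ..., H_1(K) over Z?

Take the total order A < B < D < E on the vertex set. Then K (dimension 1) consists of the simplices:

  0-simplices (4): A, B, D, E
  1-simplices (4): AD, AE, BD, BE

Hence C_0 ≅ Z^4, C_1 ≅ Z^4.

Boundary ∂_1: C_1 → C_0 maps an edge to its endpoints' difference, ∂[p,q] = q − p. For instance
  ∂AE = E − A.
The 4×4 boundary matrix has rank 3 and Smith normal form diag(1,1,1).

Computing H_k = (kernel of ∂_k) / (image of ∂_{k+1}):

  H_0: rank C_0 − rank ∂_1 = 4 − 3 = 1, and the invariant factors of ∂_1 are all 1, so H_0 = Z.
  H_1: rank ker ∂_1 − rank ∂_2 = (4 − 3) − 0 = 1, and there is no ∂_2, so H_1 = Z.

As a check, the Euler characteristic is 4 − 4 = 0, which agrees with 1 − 1 = 0.
(K is a triangulation of the circle S^1.)

H_0 = Z,  H_1 = Z.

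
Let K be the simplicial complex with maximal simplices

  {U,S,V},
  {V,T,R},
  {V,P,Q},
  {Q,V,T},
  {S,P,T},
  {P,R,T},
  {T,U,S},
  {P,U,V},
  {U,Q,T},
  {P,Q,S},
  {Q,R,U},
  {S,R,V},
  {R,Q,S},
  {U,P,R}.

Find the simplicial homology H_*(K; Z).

H_0 ≅ Z,  H_1 ≅ Z^2,  H_2 ≅ Z.

K has 7 vertices, 21 edges, 14 triangles.
rank ∂_0 = 0, rank ∂_1 = 6 ⇒ b_0 = 7 − 0 − 6 = 1; all invariant factors of ∂_1 are 1 so no torsion. So H_0 ≅ Z.
rank ∂_1 = 6, rank ∂_2 = 13 ⇒ b_1 = 21 − 6 − 13 = 2; all invariant factors of ∂_2 are 1 so no torsion. So H_1 ≅ Z^2.
rank ∂_2 = 13, rank ∂_3 = 0 ⇒ b_2 = 14 − 13 − 0 = 1. So H_2 ≅ Z.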